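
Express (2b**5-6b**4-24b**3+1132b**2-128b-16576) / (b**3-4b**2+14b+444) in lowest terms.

(2b**3+14b**2-32b-224)/(b+6)

Euclidean algorithm in ℚ[b]:
  2b**5-6b**4-24b**3+1132b**2-128b-16576 = (2b**2+2b-44)(b**3-4b**2+14b+444) + (40b**2-400b+2960)
  b**3-4b**2+14b+444 = ((1/40)b+3/20)(40b**2-400b+2960) + (0)
Last nonzero remainder: 40b**2-400b+2960. Dividing through by 40 gives the monic gcd b**2-10b+74.
Cancel b**2-10b+74 from numerator and denominator to get the reduced form.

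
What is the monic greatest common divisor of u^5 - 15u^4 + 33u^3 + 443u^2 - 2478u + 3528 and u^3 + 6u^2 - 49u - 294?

u^2 - u - 42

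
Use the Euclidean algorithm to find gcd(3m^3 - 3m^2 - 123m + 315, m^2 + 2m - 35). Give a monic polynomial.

m^2 + 2m - 35

Repeated division with remainder:
  3m^3 - 3m^2 - 123m + 315 = (3m - 9)(m^2 + 2m - 35) + (0)
The last nonzero remainder m^2 + 2m - 35 is already monic.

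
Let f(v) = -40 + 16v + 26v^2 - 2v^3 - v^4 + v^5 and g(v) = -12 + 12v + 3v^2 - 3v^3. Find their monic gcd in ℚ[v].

-2 + v + v^2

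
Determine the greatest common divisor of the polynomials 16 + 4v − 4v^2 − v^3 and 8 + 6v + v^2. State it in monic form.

Euclidean algorithm in ℚ[v]:
  −v^3 − 4v^2 + 4v + 16 = (−v + 2)(v^2 + 6v + 8) + (0)
The last nonzero remainder v^2 + 6v + 8 is already monic.

8 + 6v + v^2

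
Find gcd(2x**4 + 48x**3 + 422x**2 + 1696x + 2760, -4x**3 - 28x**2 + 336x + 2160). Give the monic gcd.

By polynomial division,
  2x**4 + 48x**3 + 422x**2 + 1696x + 2760 = (-(1/2)x - 17/2)(-4x**3 - 28x**2 + 336x + 2160) + (352x**2 + 5632x + 21120)
  -4x**3 - 28x**2 + 336x + 2160 = (-(1/88)x + 9/88)(352x**2 + 5632x + 21120) + (0)
Last nonzero remainder: 352x**2 + 5632x + 21120. Dividing through by 352 gives the monic gcd x**2 + 16x + 60.

x**2 + 16x + 60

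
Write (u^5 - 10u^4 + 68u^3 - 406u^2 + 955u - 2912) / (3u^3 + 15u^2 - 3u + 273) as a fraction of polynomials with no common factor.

(u^3 - 8u^2 + 39u - 224)/(3u + 21)

Repeated division with remainder:
  u^5 - 10u^4 + 68u^3 - 406u^2 + 955u - 2912 = ((1/3)u^2 - 5u + 48)(3u^3 + 15u^2 - 3u + 273) + (-1232u^2 + 2464u - 16016)
  3u^3 + 15u^2 - 3u + 273 = (-(3/1232)u - 3/176)(-1232u^2 + 2464u - 16016) + (0)
Last nonzero remainder: -1232u^2 + 2464u - 16016. Dividing through by -1232 gives the monic gcd u^2 - 2u + 13.
Cancel u^2 - 2u + 13 from numerator and denominator to get the reduced form.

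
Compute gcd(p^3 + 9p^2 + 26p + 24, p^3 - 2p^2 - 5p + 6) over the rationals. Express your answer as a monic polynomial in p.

By polynomial division,
  p^3 + 9p^2 + 26p + 24 = (p^3 - 2p^2 - 5p + 6) + (11p^2 + 31p + 18)
  p^3 - 2p^2 - 5p + 6 = ((1/11)p - 53/121)(11p^2 + 31p + 18) + ((840/121)p + 1680/121)
  11p^2 + 31p + 18 = ((1331/840)p + 363/280)((840/121)p + 1680/121) + (0)
Last nonzero remainder: (840/121)p + 1680/121. Dividing through by 840/121 gives the monic gcd p + 2.

p + 2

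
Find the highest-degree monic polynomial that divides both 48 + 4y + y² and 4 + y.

1

Repeated division with remainder:
  y² + 4y + 48 = (y)(y + 4) + (48)
  y + 4 = ((1/48)y + 1/12)(48) + (0)
The last nonzero remainder is the constant 48, so the polynomials are coprime and gcd = 1.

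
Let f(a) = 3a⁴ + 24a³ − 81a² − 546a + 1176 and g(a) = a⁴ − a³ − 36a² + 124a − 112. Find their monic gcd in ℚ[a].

a³ + a² − 34a + 56

Repeated division with remainder:
  3a⁴ + 24a³ − 81a² − 546a + 1176 = (3)(a⁴ − a³ − 36a² + 124a − 112) + (27a³ + 27a² − 918a + 1512)
  a⁴ − a³ − 36a² + 124a − 112 = ((1/27)a − 2/27)(27a³ + 27a² − 918a + 1512) + (0)
Last nonzero remainder: 27a³ + 27a² − 918a + 1512. Dividing through by 27 gives the monic gcd a³ + a² − 34a + 56.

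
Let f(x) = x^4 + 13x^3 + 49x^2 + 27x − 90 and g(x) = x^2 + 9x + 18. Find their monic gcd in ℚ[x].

x^2 + 9x + 18

Apply the Euclidean algorithm:
  x^4 + 13x^3 + 49x^2 + 27x − 90 = (x^2 + 4x − 5)(x^2 + 9x + 18) + (0)
The last nonzero remainder x^2 + 9x + 18 is already monic.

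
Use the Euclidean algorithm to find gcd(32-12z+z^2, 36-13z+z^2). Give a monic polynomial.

-4+z

By polynomial division,
  z^2-12z+32 = (z^2-13z+36) + (z-4)
  z^2-13z+36 = (z-9)(z-4) + (0)
The last nonzero remainder z-4 is already monic.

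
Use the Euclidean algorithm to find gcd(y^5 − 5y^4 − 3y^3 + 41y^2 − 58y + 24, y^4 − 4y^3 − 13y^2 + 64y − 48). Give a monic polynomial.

Euclidean algorithm in ℚ[y]:
  y^5 − 5y^4 − 3y^3 + 41y^2 − 58y + 24 = (y − 1)(y^4 − 4y^3 − 13y^2 + 64y − 48) + (6y^3 − 36y^2 + 54y − 24)
  y^4 − 4y^3 − 13y^2 + 64y − 48 = ((1/6)y + 1/3)(6y^3 − 36y^2 + 54y − 24) + (−10y^2 + 50y − 40)
  6y^3 − 36y^2 + 54y − 24 = (−(3/5)y + 3/5)(−10y^2 + 50y − 40) + (0)
Last nonzero remainder: −10y^2 + 50y − 40. Dividing through by −10 gives the monic gcd y^2 − 5y + 4.

y^2 − 5y + 4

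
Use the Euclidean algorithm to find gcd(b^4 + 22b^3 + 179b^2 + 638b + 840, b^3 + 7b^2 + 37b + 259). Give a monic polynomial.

b + 7

Repeated division with remainder:
  b^4 + 22b^3 + 179b^2 + 638b + 840 = (b + 15)(b^3 + 7b^2 + 37b + 259) + (37b^2 - 176b - 3045)
  b^3 + 7b^2 + 37b + 259 = ((1/37)b + 435/1369)(37b^2 - 176b - 3045) + ((239878/1369)b + 1679146/1369)
  37b^2 - 176b - 3045 = ((50653/239878)b - 595515/239878)((239878/1369)b + 1679146/1369) + (0)
Last nonzero remainder: (239878/1369)b + 1679146/1369. Dividing through by 239878/1369 gives the monic gcd b + 7.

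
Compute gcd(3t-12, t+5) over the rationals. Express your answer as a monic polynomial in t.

1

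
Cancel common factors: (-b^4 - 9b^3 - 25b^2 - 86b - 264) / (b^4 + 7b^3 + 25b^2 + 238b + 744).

Repeated division with remainder:
  -b^4 - 9b^3 - 25b^2 - 86b - 264 = (-1)(b^4 + 7b^3 + 25b^2 + 238b + 744) + (-2b^3 + 152b + 480)
  b^4 + 7b^3 + 25b^2 + 238b + 744 = (-(1/2)b - 7/2)(-2b^3 + 152b + 480) + (101b^2 + 1010b + 2424)
  -2b^3 + 152b + 480 = (-(2/101)b + 20/101)(101b^2 + 1010b + 2424) + (0)
Last nonzero remainder: 101b^2 + 1010b + 2424. Dividing through by 101 gives the monic gcd b^2 + 10b + 24.
Cancel b^2 + 10b + 24 from numerator and denominator to get the reduced form.

(-b^2 + b - 11)/(b^2 - 3b + 31)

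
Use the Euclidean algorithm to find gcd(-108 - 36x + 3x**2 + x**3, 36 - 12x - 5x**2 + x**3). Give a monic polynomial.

-18 - 3x + x**2

Apply the Euclidean algorithm:
  x**3 + 3x**2 - 36x - 108 = (x**3 - 5x**2 - 12x + 36) + (8x**2 - 24x - 144)
  x**3 - 5x**2 - 12x + 36 = ((1/8)x - 1/4)(8x**2 - 24x - 144) + (0)
Last nonzero remainder: 8x**2 - 24x - 144. Dividing through by 8 gives the monic gcd x**2 - 3x - 18.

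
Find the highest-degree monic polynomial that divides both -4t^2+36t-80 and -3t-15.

Apply the Euclidean algorithm:
  -4t^2+36t-80 = ((4/3)t-56/3)(-3t-15) + (-360)
  -3t-15 = ((1/120)t+1/24)(-360) + (0)
The last nonzero remainder is the constant -360, so the polynomials are coprime and gcd = 1.

1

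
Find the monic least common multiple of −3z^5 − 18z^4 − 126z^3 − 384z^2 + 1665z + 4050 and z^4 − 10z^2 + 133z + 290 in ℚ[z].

z^7 − z^6 + 29z^5 + 8z^4 − 233z^3 + 6247z^2 − 6645z − 39150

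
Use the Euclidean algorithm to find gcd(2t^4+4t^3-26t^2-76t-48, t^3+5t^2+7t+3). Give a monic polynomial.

t^2+4t+3

Euclidean algorithm in ℚ[t]:
  2t^4+4t^3-26t^2-76t-48 = (2t-6)(t^3+5t^2+7t+3) + (-10t^2-40t-30)
  t^3+5t^2+7t+3 = (-(1/10)t-1/10)(-10t^2-40t-30) + (0)
Last nonzero remainder: -10t^2-40t-30. Dividing through by -10 gives the monic gcd t^2+4t+3.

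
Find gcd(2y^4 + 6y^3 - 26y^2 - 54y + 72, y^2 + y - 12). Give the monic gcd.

Apply the Euclidean algorithm:
  2y^4 + 6y^3 - 26y^2 - 54y + 72 = (2y^2 + 4y - 6)(y^2 + y - 12) + (0)
The last nonzero remainder y^2 + y - 12 is already monic.

y^2 + y - 12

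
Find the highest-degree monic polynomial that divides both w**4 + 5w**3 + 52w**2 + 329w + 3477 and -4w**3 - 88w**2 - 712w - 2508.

Euclidean algorithm in ℚ[w]:
  w**4 + 5w**3 + 52w**2 + 329w + 3477 = (-(1/4)w + 17/4)(-4w**3 - 88w**2 - 712w - 2508) + (248w**2 + 2728w + 14136)
  -4w**3 - 88w**2 - 712w - 2508 = (-(1/62)w - 11/62)(248w**2 + 2728w + 14136) + (0)
Last nonzero remainder: 248w**2 + 2728w + 14136. Dividing through by 248 gives the monic gcd w**2 + 11w + 57.

w**2 + 11w + 57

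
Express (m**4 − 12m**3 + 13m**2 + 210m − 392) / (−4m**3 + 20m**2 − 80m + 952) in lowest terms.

(−m**3 + 5m**2 + 22m − 56)/(4m**2 + 8m + 136)

Apply the Euclidean algorithm:
  m**4 − 12m**3 + 13m**2 + 210m − 392 = (−(1/4)m + 7/4)(−4m**3 + 20m**2 − 80m + 952) + (−42m**2 + 588m − 2058)
  −4m**3 + 20m**2 − 80m + 952 = ((2/21)m + 6/7)(−42m**2 + 588m − 2058) + (−388m + 2716)
  −42m**2 + 588m − 2058 = ((21/194)m − 147/194)(−388m + 2716) + (0)
Last nonzero remainder: −388m + 2716. Dividing through by −388 gives the monic gcd m − 7.
Cancel m − 7 from numerator and denominator to get the reduced form.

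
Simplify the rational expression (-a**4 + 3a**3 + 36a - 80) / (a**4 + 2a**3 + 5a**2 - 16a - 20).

Euclidean algorithm in ℚ[a]:
  -a**4 + 3a**3 + 36a - 80 = (-1)(a**4 + 2a**3 + 5a**2 - 16a - 20) + (5a**3 + 5a**2 + 20a - 100)
  a**4 + 2a**3 + 5a**2 - 16a - 20 = ((1/5)a + 1/5)(5a**3 + 5a**2 + 20a - 100) + (0)
Last nonzero remainder: 5a**3 + 5a**2 + 20a - 100. Dividing through by 5 gives the monic gcd a**3 + a**2 + 4a - 20.
Cancel a**3 + a**2 + 4a - 20 from numerator and denominator to get the reduced form.

(-a + 4)/(a + 1)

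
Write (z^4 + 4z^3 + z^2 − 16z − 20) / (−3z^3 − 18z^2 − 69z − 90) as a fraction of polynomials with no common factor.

Apply the Euclidean algorithm:
  z^4 + 4z^3 + z^2 − 16z − 20 = (−(1/3)z + 2/3)(−3z^3 − 18z^2 − 69z − 90) + (−10z^2 + 40)
  −3z^3 − 18z^2 − 69z − 90 = ((3/10)z + 9/5)(−10z^2 + 40) + (−81z − 162)
  −10z^2 + 40 = ((10/81)z − 20/81)(−81z − 162) + (0)
Last nonzero remainder: −81z − 162. Dividing through by −81 gives the monic gcd z + 2.
Cancel z + 2 from numerator and denominator to get the reduced form.

(−z^3 − 2z^2 + 3z + 10)/(3z^2 + 12z + 45)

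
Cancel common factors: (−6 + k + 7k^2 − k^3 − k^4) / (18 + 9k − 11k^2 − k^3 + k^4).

(1 − k)/(−3 + k)

By polynomial division,
  −k^4 − k^3 + 7k^2 + k − 6 = (−1)(k^4 − k^3 − 11k^2 + 9k + 18) + (−2k^3 − 4k^2 + 10k + 12)
  k^4 − k^3 − 11k^2 + 9k + 18 = (−(1/2)k + 3/2)(−2k^3 − 4k^2 + 10k + 12) + (0)
Last nonzero remainder: −2k^3 − 4k^2 + 10k + 12. Dividing through by −2 gives the monic gcd k^3 + 2k^2 − 5k − 6.
Cancel k^3 + 2k^2 − 5k − 6 from numerator and denominator to get the reduced form.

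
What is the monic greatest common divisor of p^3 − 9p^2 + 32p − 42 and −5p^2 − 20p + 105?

Apply the Euclidean algorithm:
  p^3 − 9p^2 + 32p − 42 = (−(1/5)p + 13/5)(−5p^2 − 20p + 105) + (105p − 315)
  −5p^2 − 20p + 105 = (−(1/21)p − 1/3)(105p − 315) + (0)
Last nonzero remainder: 105p − 315. Dividing through by 105 gives the monic gcd p − 3.

p − 3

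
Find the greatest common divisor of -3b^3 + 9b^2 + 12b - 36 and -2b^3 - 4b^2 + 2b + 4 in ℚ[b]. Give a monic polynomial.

b + 2

Apply the Euclidean algorithm:
  -3b^3 + 9b^2 + 12b - 36 = (3/2)(-2b^3 - 4b^2 + 2b + 4) + (15b^2 + 9b - 42)
  -2b^3 - 4b^2 + 2b + 4 = (-(2/15)b - 14/75)(15b^2 + 9b - 42) + (-(48/25)b - 96/25)
  15b^2 + 9b - 42 = (-(125/16)b + 175/16)(-(48/25)b - 96/25) + (0)
Last nonzero remainder: -(48/25)b - 96/25. Dividing through by -48/25 gives the monic gcd b + 2.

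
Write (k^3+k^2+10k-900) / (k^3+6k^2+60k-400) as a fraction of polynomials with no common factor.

Repeated division with remainder:
  k^3+k^2+10k-900 = (k^3+6k^2+60k-400) + (-5k^2-50k-500)
  k^3+6k^2+60k-400 = (-(1/5)k+4/5)(-5k^2-50k-500) + (0)
Last nonzero remainder: -5k^2-50k-500. Dividing through by -5 gives the monic gcd k^2+10k+100.
Cancel k^2+10k+100 from numerator and denominator to get the reduced form.

(k-9)/(k-4)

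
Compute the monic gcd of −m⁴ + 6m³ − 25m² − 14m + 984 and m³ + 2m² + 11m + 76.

Repeated division with remainder:
  −m⁴ + 6m³ − 25m² − 14m + 984 = (−m + 8)(m³ + 2m² + 11m + 76) + (−30m² − 26m + 376)
  m³ + 2m² + 11m + 76 = (−(1/30)m − 17/450)(−30m² − 26m + 376) + ((5074/225)m + 20296/225)
  −30m² − 26m + 376 = (−(3375/2537)m + 10575/2537)((5074/225)m + 20296/225) + (0)
Last nonzero remainder: (5074/225)m + 20296/225. Dividing through by 5074/225 gives the monic gcd m + 4.

m + 4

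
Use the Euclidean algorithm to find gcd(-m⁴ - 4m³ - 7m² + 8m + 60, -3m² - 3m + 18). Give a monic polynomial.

Apply the Euclidean algorithm:
  -m⁴ - 4m³ - 7m² + 8m + 60 = ((1/3)m² + m + 10/3)(-3m² - 3m + 18) + (0)
Last nonzero remainder: -3m² - 3m + 18. Dividing through by -3 gives the monic gcd m² + m - 6.

m² + m - 6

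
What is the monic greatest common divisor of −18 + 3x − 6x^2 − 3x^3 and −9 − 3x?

3 + x

Repeated division with remainder:
  −3x^3 − 6x^2 + 3x − 18 = (x^2 − x + 2)(−3x − 9) + (0)
Last nonzero remainder: −3x − 9. Dividing through by −3 gives the monic gcd x + 3.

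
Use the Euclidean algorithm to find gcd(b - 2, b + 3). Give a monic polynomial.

Euclidean algorithm in ℚ[b]:
  b - 2 = (b + 3) + (-5)
  b + 3 = (-(1/5)b - 3/5)(-5) + (0)
The last nonzero remainder is the constant -5, so the polynomials are coprime and gcd = 1.

1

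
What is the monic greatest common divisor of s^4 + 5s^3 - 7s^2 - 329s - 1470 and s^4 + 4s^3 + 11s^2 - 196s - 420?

Euclidean algorithm in ℚ[s]:
  s^4 + 5s^3 - 7s^2 - 329s - 1470 = (s^4 + 4s^3 + 11s^2 - 196s - 420) + (s^3 - 18s^2 - 133s - 1050)
  s^4 + 4s^3 + 11s^2 - 196s - 420 = (s + 22)(s^3 - 18s^2 - 133s - 1050) + (540s^2 + 3780s + 22680)
  s^3 - 18s^2 - 133s - 1050 = ((1/540)s - 5/108)(540s^2 + 3780s + 22680) + (0)
Last nonzero remainder: 540s^2 + 3780s + 22680. Dividing through by 540 gives the monic gcd s^2 + 7s + 42.

s^2 + 7s + 42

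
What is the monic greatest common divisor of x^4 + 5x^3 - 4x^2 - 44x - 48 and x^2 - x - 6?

x^2 - x - 6

Apply the Euclidean algorithm:
  x^4 + 5x^3 - 4x^2 - 44x - 48 = (x^2 + 6x + 8)(x^2 - x - 6) + (0)
The last nonzero remainder x^2 - x - 6 is already monic.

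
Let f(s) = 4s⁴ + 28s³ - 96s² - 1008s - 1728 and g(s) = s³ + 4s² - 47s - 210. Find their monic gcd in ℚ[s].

s + 6

Repeated division with remainder:
  4s⁴ + 28s³ - 96s² - 1008s - 1728 = (4s + 12)(s³ + 4s² - 47s - 210) + (44s² + 396s + 792)
  s³ + 4s² - 47s - 210 = ((1/44)s - 5/44)(44s² + 396s + 792) + (-20s - 120)
  44s² + 396s + 792 = (-(11/5)s - 33/5)(-20s - 120) + (0)
Last nonzero remainder: -20s - 120. Dividing through by -20 gives the monic gcd s + 6.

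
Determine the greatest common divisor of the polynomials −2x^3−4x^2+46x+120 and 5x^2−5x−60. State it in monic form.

x+3

Euclidean algorithm in ℚ[x]:
  −2x^3−4x^2+46x+120 = (−(2/5)x−6/5)(5x^2−5x−60) + (16x+48)
  5x^2−5x−60 = ((5/16)x−5/4)(16x+48) + (0)
Last nonzero remainder: 16x+48. Dividing through by 16 gives the monic gcd x+3.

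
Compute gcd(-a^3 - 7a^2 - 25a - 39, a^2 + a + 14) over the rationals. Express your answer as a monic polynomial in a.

Euclidean algorithm in ℚ[a]:
  -a^3 - 7a^2 - 25a - 39 = (-a - 6)(a^2 + a + 14) + (-5a + 45)
  a^2 + a + 14 = (-(1/5)a - 2)(-5a + 45) + (104)
  -5a + 45 = (-(5/104)a + 45/104)(104) + (0)
The last nonzero remainder is the constant 104, so the polynomials are coprime and gcd = 1.

1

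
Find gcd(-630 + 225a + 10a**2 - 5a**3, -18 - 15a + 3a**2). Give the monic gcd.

-6 + a

Repeated division with remainder:
  -5a**3 + 10a**2 + 225a - 630 = (-(5/3)a - 5)(3a**2 - 15a - 18) + (120a - 720)
  3a**2 - 15a - 18 = ((1/40)a + 1/40)(120a - 720) + (0)
Last nonzero remainder: 120a - 720. Dividing through by 120 gives the monic gcd a - 6.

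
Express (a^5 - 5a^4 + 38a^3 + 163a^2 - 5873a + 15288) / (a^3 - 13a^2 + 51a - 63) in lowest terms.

(a^3 + 5a^2 + 67a + 728)/(a - 3)

Repeated division with remainder:
  a^5 - 5a^4 + 38a^3 + 163a^2 - 5873a + 15288 = (a^2 + 8a + 91)(a^3 - 13a^2 + 51a - 63) + (1001a^2 - 10010a + 21021)
  a^3 - 13a^2 + 51a - 63 = ((1/1001)a - 3/1001)(1001a^2 - 10010a + 21021) + (0)
Last nonzero remainder: 1001a^2 - 10010a + 21021. Dividing through by 1001 gives the monic gcd a^2 - 10a + 21.
Cancel a^2 - 10a + 21 from numerator and denominator to get the reduced form.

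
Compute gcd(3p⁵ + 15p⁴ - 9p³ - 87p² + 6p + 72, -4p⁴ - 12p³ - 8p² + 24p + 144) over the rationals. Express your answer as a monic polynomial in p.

p² + p - 6

Apply the Euclidean algorithm:
  3p⁵ + 15p⁴ - 9p³ - 87p² + 6p + 72 = (-(3/4)p - 3/2)(-4p⁴ - 12p³ - 8p² + 24p + 144) + (-33p³ - 81p² + 150p + 288)
  -4p⁴ - 12p³ - 8p² + 24p + 144 = ((4/33)p + 8/121)(-33p³ - 81p² + 150p + 288) + (-(2520/121)p² - (2520/121)p + 15120/121)
  -33p³ - 81p² + 150p + 288 = ((1331/840)p + 242/105)(-(2520/121)p² - (2520/121)p + 15120/121) + (0)
Last nonzero remainder: -(2520/121)p² - (2520/121)p + 15120/121. Dividing through by -2520/121 gives the monic gcd p² + p - 6.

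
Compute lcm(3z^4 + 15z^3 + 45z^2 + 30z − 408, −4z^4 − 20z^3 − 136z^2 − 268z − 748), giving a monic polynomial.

z^6 + 7z^5 + 36z^4 + 95z^3 + 49z^2 − 162z − 1496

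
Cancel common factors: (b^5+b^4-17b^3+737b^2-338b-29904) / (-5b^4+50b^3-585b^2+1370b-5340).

Apply the Euclidean algorithm:
  b^5+b^4-17b^3+737b^2-338b-29904 = (-(1/5)b-11/5)(-5b^4+50b^3-585b^2+1370b-5340) + (-24b^3-276b^2+1608b-41652)
  -5b^4+50b^3-585b^2+1370b-5340 = ((5/24)b-215/48)(-24b^3-276b^2+1608b-41652) + (-(8625/4)b^2+17250b-767625/4)
  -24b^3-276b^2+1608b-41652 = ((32/2875)b+624/2875)(-(8625/4)b^2+17250b-767625/4) + (0)
Last nonzero remainder: -(8625/4)b^2+17250b-767625/4. Dividing through by -8625/4 gives the monic gcd b^2-8b+89.
Cancel b^2-8b+89 from numerator and denominator to get the reduced form.

(-b^3-9b^2+34b+336)/(5b^2-10b+60)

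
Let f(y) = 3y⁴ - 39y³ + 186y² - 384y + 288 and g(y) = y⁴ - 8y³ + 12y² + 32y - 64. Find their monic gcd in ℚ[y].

y³ - 10y² + 32y - 32

Repeated division with remainder:
  3y⁴ - 39y³ + 186y² - 384y + 288 = (3)(y⁴ - 8y³ + 12y² + 32y - 64) + (-15y³ + 150y² - 480y + 480)
  y⁴ - 8y³ + 12y² + 32y - 64 = (-(1/15)y - 2/15)(-15y³ + 150y² - 480y + 480) + (0)
Last nonzero remainder: -15y³ + 150y² - 480y + 480. Dividing through by -15 gives the monic gcd y³ - 10y² + 32y - 32.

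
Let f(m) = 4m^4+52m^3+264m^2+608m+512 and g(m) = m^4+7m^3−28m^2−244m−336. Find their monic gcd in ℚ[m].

m^2+6m+8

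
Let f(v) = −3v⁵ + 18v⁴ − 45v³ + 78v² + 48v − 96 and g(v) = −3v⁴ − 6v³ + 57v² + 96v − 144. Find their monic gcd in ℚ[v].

Apply the Euclidean algorithm:
  −3v⁵ + 18v⁴ − 45v³ + 78v² + 48v − 96 = (v − 8)(−3v⁴ − 6v³ + 57v² + 96v − 144) + (−150v³ + 438v² + 960v − 1248)
  −3v⁴ − 6v³ + 57v² + 96v − 144 = ((1/50)v + 123/1250)(−150v³ + 438v² + 960v − 1248) + (−(3312/625)v² + (3312/125)v − 13248/625)
  −150v³ + 438v² + 960v − 1248 = ((15625/552)v + 8125/138)(−(3312/625)v² + (3312/125)v − 13248/625) + (0)
Last nonzero remainder: −(3312/625)v² + (3312/125)v − 13248/625. Dividing through by −3312/625 gives the monic gcd v² − 5v + 4.

v² − 5v + 4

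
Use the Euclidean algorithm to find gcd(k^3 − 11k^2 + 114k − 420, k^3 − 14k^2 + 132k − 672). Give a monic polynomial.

Euclidean algorithm in ℚ[k]:
  k^3 − 11k^2 + 114k − 420 = (k^3 − 14k^2 + 132k − 672) + (3k^2 − 18k + 252)
  k^3 − 14k^2 + 132k − 672 = ((1/3)k − 8/3)(3k^2 − 18k + 252) + (0)
Last nonzero remainder: 3k^2 − 18k + 252. Dividing through by 3 gives the monic gcd k^2 − 6k + 84.

k^2 − 6k + 84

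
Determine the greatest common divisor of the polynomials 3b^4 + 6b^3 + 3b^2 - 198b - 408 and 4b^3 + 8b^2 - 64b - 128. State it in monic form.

b^2 - 2b - 8

By polynomial division,
  3b^4 + 6b^3 + 3b^2 - 198b - 408 = ((3/4)b)(4b^3 + 8b^2 - 64b - 128) + (51b^2 - 102b - 408)
  4b^3 + 8b^2 - 64b - 128 = ((4/51)b + 16/51)(51b^2 - 102b - 408) + (0)
Last nonzero remainder: 51b^2 - 102b - 408. Dividing through by 51 gives the monic gcd b^2 - 2b - 8.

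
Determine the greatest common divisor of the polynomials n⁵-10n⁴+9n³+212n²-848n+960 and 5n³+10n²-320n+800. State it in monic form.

Repeated division with remainder:
  n⁵-10n⁴+9n³+212n²-848n+960 = ((1/5)n²-(12/5)n+97/5)(5n³+10n²-320n+800) + (-910n²+7280n-14560)
  5n³+10n²-320n+800 = (-(1/182)n-5/91)(-910n²+7280n-14560) + (0)
Last nonzero remainder: -910n²+7280n-14560. Dividing through by -910 gives the monic gcd n²-8n+16.

n²-8n+16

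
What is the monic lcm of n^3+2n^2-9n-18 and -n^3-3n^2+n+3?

Euclidean algorithm in ℚ[n]:
  n^3+2n^2-9n-18 = (-1)(-n^3-3n^2+n+3) + (-n^2-8n-15)
  -n^3-3n^2+n+3 = (n-5)(-n^2-8n-15) + (-24n-72)
  -n^2-8n-15 = ((1/24)n+5/24)(-24n-72) + (0)
Last nonzero remainder: -24n-72. Dividing through by -24 gives the monic gcd n+3.
Then lcm(f, g) = f·g / gcd(f, g); expanding and making the result monic gives the answer.

n^5+2n^4-10n^3-20n^2+9n+18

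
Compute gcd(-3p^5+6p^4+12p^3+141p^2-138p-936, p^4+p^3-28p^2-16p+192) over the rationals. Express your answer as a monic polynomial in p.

p^2-7p+12

Euclidean algorithm in ℚ[p]:
  -3p^5+6p^4+12p^3+141p^2-138p-936 = (-3p+9)(p^4+p^3-28p^2-16p+192) + (-81p^3+345p^2+582p-2664)
  p^4+p^3-28p^2-16p+192 = (-(1/81)p-142/2187)(-81p^3+345p^2+582p-2664) + ((1156/729)p^2-(8092/729)p+4624/243)
  -81p^3+345p^2+582p-2664 = (-(59049/1156)p-80919/578)((1156/729)p^2-(8092/729)p+4624/243) + (0)
Last nonzero remainder: (1156/729)p^2-(8092/729)p+4624/243. Dividing through by 1156/729 gives the monic gcd p^2-7p+12.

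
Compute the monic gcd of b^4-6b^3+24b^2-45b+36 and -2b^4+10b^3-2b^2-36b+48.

b^2-3b+3

By polynomial division,
  b^4-6b^3+24b^2-45b+36 = (-1/2)(-2b^4+10b^3-2b^2-36b+48) + (-b^3+23b^2-63b+60)
  -2b^4+10b^3-2b^2-36b+48 = (2b+36)(-b^3+23b^2-63b+60) + (-704b^2+2112b-2112)
  -b^3+23b^2-63b+60 = ((1/704)b-5/176)(-704b^2+2112b-2112) + (0)
Last nonzero remainder: -704b^2+2112b-2112. Dividing through by -704 gives the monic gcd b^2-3b+3.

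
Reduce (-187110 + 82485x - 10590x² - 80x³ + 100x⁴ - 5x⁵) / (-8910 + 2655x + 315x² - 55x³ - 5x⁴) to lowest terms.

(-567 + 207x - 25x² + x³)/(-27 + 6x + x²)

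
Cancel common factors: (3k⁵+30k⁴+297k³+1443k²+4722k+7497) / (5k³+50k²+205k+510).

(3k³+18k²+174k+441)/(5k+30)

Euclidean algorithm in ℚ[k]:
  3k⁵+30k⁴+297k³+1443k²+4722k+7497 = ((3/5)k²+174/5)(5k³+50k²+205k+510) + (-603k²-2412k-10251)
  5k³+50k²+205k+510 = (-(5/603)k-10/201)(-603k²-2412k-10251) + (0)
Last nonzero remainder: -603k²-2412k-10251. Dividing through by -603 gives the monic gcd k²+4k+17.
Cancel k²+4k+17 from numerator and denominator to get the reduced form.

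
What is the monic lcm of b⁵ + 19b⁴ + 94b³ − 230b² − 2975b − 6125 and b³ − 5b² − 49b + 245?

Euclidean algorithm in ℚ[b]:
  b⁵ + 19b⁴ + 94b³ − 230b² − 2975b − 6125 = (b² + 24b + 263)(b³ − 5b² − 49b + 245) + (2016b² + 4032b − 70560)
  b³ − 5b² − 49b + 245 = ((1/2016)b − 1/288)(2016b² + 4032b − 70560) + (0)
Last nonzero remainder: 2016b² + 4032b − 70560. Dividing through by 2016 gives the monic gcd b² + 2b − 35.
Then lcm(f, g) = f·g / gcd(f, g); expanding and making the result monic gives the answer.

b⁶ + 12b⁵ − 39b⁴ − 888b³ − 1365b² + 14700b + 42875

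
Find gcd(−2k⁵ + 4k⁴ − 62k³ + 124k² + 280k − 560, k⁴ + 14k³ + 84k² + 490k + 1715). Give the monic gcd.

k² + 35

Apply the Euclidean algorithm:
  −2k⁵ + 4k⁴ − 62k³ + 124k² + 280k − 560 = (−2k + 32)(k⁴ + 14k³ + 84k² + 490k + 1715) + (−342k³ − 1584k² − 11970k − 55440)
  k⁴ + 14k³ + 84k² + 490k + 1715 = (−(1/342)k − 89/3249)(−342k³ − 1584k² − 11970k − 55440) + ((2025/361)k² + 70875/361)
  −342k³ − 1584k² − 11970k − 55440 = (−(13718/225)k − 63536/225)((2025/361)k² + 70875/361) + (0)
Last nonzero remainder: (2025/361)k² + 70875/361. Dividing through by 2025/361 gives the monic gcd k² + 35.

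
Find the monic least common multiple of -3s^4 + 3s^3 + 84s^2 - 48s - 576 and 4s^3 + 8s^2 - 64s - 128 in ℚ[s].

Euclidean algorithm in ℚ[s]:
  -3s^4 + 3s^3 + 84s^2 - 48s - 576 = (-(3/4)s + 9/4)(4s^3 + 8s^2 - 64s - 128) + (18s^2 - 288)
  4s^3 + 8s^2 - 64s - 128 = ((2/9)s + 4/9)(18s^2 - 288) + (0)
Last nonzero remainder: 18s^2 - 288. Dividing through by 18 gives the monic gcd s^2 - 16.
Then lcm(f, g) = f·g / gcd(f, g); expanding and making the result monic gives the answer.

s^5 + s^4 - 30s^3 - 40s^2 + 224s + 384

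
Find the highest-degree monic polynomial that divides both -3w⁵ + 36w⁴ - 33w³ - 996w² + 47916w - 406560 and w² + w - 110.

Repeated division with remainder:
  -3w⁵ + 36w⁴ - 33w³ - 996w² + 47916w - 406560 = (-3w³ + 39w² - 402w + 3696)(w² + w - 110) + (0)
The last nonzero remainder w² + w - 110 is already monic.

w² + w - 110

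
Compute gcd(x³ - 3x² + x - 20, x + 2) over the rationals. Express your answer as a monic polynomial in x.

Apply the Euclidean algorithm:
  x³ - 3x² + x - 20 = (x² - 5x + 11)(x + 2) + (-42)
  x + 2 = (-(1/42)x - 1/21)(-42) + (0)
The last nonzero remainder is the constant -42, so the polynomials are coprime and gcd = 1.

1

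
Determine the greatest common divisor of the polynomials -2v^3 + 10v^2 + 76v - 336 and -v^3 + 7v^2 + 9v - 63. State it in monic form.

Apply the Euclidean algorithm:
  -2v^3 + 10v^2 + 76v - 336 = (2)(-v^3 + 7v^2 + 9v - 63) + (-4v^2 + 58v - 210)
  -v^3 + 7v^2 + 9v - 63 = ((1/4)v + 15/8)(-4v^2 + 58v - 210) + (-(189/4)v + 1323/4)
  -4v^2 + 58v - 210 = ((16/189)v - 40/63)(-(189/4)v + 1323/4) + (0)
Last nonzero remainder: -(189/4)v + 1323/4. Dividing through by -189/4 gives the monic gcd v - 7.

v - 7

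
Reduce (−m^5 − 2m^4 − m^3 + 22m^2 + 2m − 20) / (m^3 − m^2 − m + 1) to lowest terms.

(−m^3 − 2m^2 − 2m + 20)/(m − 1)

Repeated division with remainder:
  −m^5 − 2m^4 − m^3 + 22m^2 + 2m − 20 = (−m^2 − 3m − 5)(m^3 − m^2 − m + 1) + (15m^2 − 15)
  m^3 − m^2 − m + 1 = ((1/15)m − 1/15)(15m^2 − 15) + (0)
Last nonzero remainder: 15m^2 − 15. Dividing through by 15 gives the monic gcd m^2 − 1.
Cancel m^2 − 1 from numerator and denominator to get the reduced form.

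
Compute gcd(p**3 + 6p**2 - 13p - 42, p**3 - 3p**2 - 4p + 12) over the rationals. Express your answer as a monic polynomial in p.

Repeated division with remainder:
  p**3 + 6p**2 - 13p - 42 = (p**3 - 3p**2 - 4p + 12) + (9p**2 - 9p - 54)
  p**3 - 3p**2 - 4p + 12 = ((1/9)p - 2/9)(9p**2 - 9p - 54) + (0)
Last nonzero remainder: 9p**2 - 9p - 54. Dividing through by 9 gives the monic gcd p**2 - p - 6.

p**2 - p - 6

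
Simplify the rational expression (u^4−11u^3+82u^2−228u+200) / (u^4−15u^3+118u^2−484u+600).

Repeated division with remainder:
  u^4−11u^3+82u^2−228u+200 = (u^4−15u^3+118u^2−484u+600) + (4u^3−36u^2+256u−400)
  u^4−15u^3+118u^2−484u+600 = ((1/4)u−3/2)(4u^3−36u^2+256u−400) + (0)
Last nonzero remainder: 4u^3−36u^2+256u−400. Dividing through by 4 gives the monic gcd u^3−9u^2+64u−100.
Cancel u^3−9u^2+64u−100 from numerator and denominator to get the reduced form.

(u−2)/(u−6)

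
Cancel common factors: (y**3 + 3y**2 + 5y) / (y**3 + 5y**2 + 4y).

(y**2 + 3y + 5)/(y**2 + 5y + 4)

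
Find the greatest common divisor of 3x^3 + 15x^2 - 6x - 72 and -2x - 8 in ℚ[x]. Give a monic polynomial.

By polynomial division,
  3x^3 + 15x^2 - 6x - 72 = (-(3/2)x^2 - (3/2)x + 9)(-2x - 8) + (0)
Last nonzero remainder: -2x - 8. Dividing through by -2 gives the monic gcd x + 4.

x + 4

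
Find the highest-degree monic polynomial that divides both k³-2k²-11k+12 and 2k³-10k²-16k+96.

k²-k-12

Repeated division with remainder:
  k³-2k²-11k+12 = (1/2)(2k³-10k²-16k+96) + (3k²-3k-36)
  2k³-10k²-16k+96 = ((2/3)k-8/3)(3k²-3k-36) + (0)
Last nonzero remainder: 3k²-3k-36. Dividing through by 3 gives the monic gcd k²-k-12.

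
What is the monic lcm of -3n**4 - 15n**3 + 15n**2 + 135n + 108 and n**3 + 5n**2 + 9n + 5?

n**6 + 9n**5 + 20n**4 - 40n**3 - 241n**2 - 369n - 180

Euclidean algorithm in ℚ[n]:
  -3n**4 - 15n**3 + 15n**2 + 135n + 108 = (-3n)(n**3 + 5n**2 + 9n + 5) + (42n**2 + 150n + 108)
  n**3 + 5n**2 + 9n + 5 = ((1/42)n + 5/147)(42n**2 + 150n + 108) + ((65/49)n + 65/49)
  42n**2 + 150n + 108 = ((2058/65)n + 5292/65)((65/49)n + 65/49) + (0)
Last nonzero remainder: (65/49)n + 65/49. Dividing through by 65/49 gives the monic gcd n + 1.
Then lcm(f, g) = f·g / gcd(f, g); expanding and making the result monic gives the answer.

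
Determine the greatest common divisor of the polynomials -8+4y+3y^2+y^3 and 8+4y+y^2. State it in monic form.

Repeated division with remainder:
  y^3+3y^2+4y-8 = (y-1)(y^2+4y+8) + (0)
The last nonzero remainder y^2+4y+8 is already monic.

8+4y+y^2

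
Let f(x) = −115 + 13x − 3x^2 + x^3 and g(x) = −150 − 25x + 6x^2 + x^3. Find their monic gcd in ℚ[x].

−5 + x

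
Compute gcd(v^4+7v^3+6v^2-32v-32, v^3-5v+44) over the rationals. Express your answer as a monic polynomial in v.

Euclidean algorithm in ℚ[v]:
  v^4+7v^3+6v^2-32v-32 = (v+7)(v^3-5v+44) + (11v^2-41v-340)
  v^3-5v+44 = ((1/11)v+41/121)(11v^2-41v-340) + ((4816/121)v+19264/121)
  11v^2-41v-340 = ((1331/4816)v-10285/4816)((4816/121)v+19264/121) + (0)
Last nonzero remainder: (4816/121)v+19264/121. Dividing through by 4816/121 gives the monic gcd v+4.

v+4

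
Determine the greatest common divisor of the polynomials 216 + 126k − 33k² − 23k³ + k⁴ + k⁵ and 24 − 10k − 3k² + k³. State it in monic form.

Euclidean algorithm in ℚ[k]:
  k⁵ + k⁴ − 23k³ − 33k² + 126k + 216 = (k² + 4k − 1)(k³ − 3k² − 10k + 24) + (−20k² + 20k + 240)
  k³ − 3k² − 10k + 24 = (−(1/20)k + 1/10)(−20k² + 20k + 240) + (0)
Last nonzero remainder: −20k² + 20k + 240. Dividing through by −20 gives the monic gcd k² − k − 12.

−12 − k + k²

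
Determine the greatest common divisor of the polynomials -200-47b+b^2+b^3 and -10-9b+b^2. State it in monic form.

1

Repeated division with remainder:
  b^3+b^2-47b-200 = (b+10)(b^2-9b-10) + (53b-100)
  b^2-9b-10 = ((1/53)b-377/2809)(53b-100) + (-65790/2809)
  53b-100 = (-(148877/65790)b+28090/6579)(-65790/2809) + (0)
The last nonzero remainder is the constant -65790/2809, so the polynomials are coprime and gcd = 1.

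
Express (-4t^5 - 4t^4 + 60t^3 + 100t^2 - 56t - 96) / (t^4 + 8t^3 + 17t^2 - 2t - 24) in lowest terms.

(-4t^2 + 12t + 16)/(t + 4)

By polynomial division,
  -4t^5 - 4t^4 + 60t^3 + 100t^2 - 56t - 96 = (-4t + 28)(t^4 + 8t^3 + 17t^2 - 2t - 24) + (-96t^3 - 384t^2 - 96t + 576)
  t^4 + 8t^3 + 17t^2 - 2t - 24 = (-(1/96)t - 1/24)(-96t^3 - 384t^2 - 96t + 576) + (0)
Last nonzero remainder: -96t^3 - 384t^2 - 96t + 576. Dividing through by -96 gives the monic gcd t^3 + 4t^2 + t - 6.
Cancel t^3 + 4t^2 + t - 6 from numerator and denominator to get the reduced form.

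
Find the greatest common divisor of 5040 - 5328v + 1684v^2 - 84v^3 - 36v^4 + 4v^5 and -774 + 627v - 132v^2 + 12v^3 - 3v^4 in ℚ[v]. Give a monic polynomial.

Euclidean algorithm in ℚ[v]:
  4v^5 - 36v^4 - 84v^3 + 1684v^2 - 5328v + 5040 = (-(4/3)v + 20/3)(-3v^4 + 12v^3 - 132v^2 + 627v - 774) + (-340v^3 + 3400v^2 - 10540v + 10200)
  -3v^4 + 12v^3 - 132v^2 + 627v - 774 = ((3/340)v + 9/170)(-340v^3 + 3400v^2 - 10540v + 10200) + (-219v^2 + 1095v - 1314)
  -340v^3 + 3400v^2 - 10540v + 10200 = ((340/219)v - 1700/219)(-219v^2 + 1095v - 1314) + (0)
Last nonzero remainder: -219v^2 + 1095v - 1314. Dividing through by -219 gives the monic gcd v^2 - 5v + 6.

6 - 5v + v^2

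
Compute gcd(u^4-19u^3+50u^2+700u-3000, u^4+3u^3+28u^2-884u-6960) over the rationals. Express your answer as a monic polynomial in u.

u^2-4u-60

Euclidean algorithm in ℚ[u]:
  u^4-19u^3+50u^2+700u-3000 = (u^4+3u^3+28u^2-884u-6960) + (-22u^3+22u^2+1584u+3960)
  u^4+3u^3+28u^2-884u-6960 = (-(1/22)u-2/11)(-22u^3+22u^2+1584u+3960) + (104u^2-416u-6240)
  -22u^3+22u^2+1584u+3960 = (-(11/52)u-33/52)(104u^2-416u-6240) + (0)
Last nonzero remainder: 104u^2-416u-6240. Dividing through by 104 gives the monic gcd u^2-4u-60.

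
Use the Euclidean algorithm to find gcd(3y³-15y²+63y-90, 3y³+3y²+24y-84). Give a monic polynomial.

By polynomial division,
  3y³-15y²+63y-90 = (3y³+3y²+24y-84) + (-18y²+39y-6)
  3y³+3y²+24y-84 = (-(1/6)y-19/36)(-18y²+39y-6) + ((523/12)y-523/6)
  -18y²+39y-6 = (-(216/523)y+36/523)((523/12)y-523/6) + (0)
Last nonzero remainder: (523/12)y-523/6. Dividing through by 523/12 gives the monic gcd y-2.

y-2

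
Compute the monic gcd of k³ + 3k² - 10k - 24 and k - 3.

k - 3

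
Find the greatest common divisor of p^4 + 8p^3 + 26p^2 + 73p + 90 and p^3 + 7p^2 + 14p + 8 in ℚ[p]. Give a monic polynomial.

p + 2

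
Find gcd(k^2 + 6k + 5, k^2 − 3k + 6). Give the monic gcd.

1

Apply the Euclidean algorithm:
  k^2 + 6k + 5 = (k^2 − 3k + 6) + (9k − 1)
  k^2 − 3k + 6 = ((1/9)k − 26/81)(9k − 1) + (460/81)
  9k − 1 = ((729/460)k − 81/460)(460/81) + (0)
The last nonzero remainder is the constant 460/81, so the polynomials are coprime and gcd = 1.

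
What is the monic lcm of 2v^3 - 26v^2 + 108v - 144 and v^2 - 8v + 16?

Apply the Euclidean algorithm:
  2v^3 - 26v^2 + 108v - 144 = (2v - 10)(v^2 - 8v + 16) + (-4v + 16)
  v^2 - 8v + 16 = (-(1/4)v + 1)(-4v + 16) + (0)
Last nonzero remainder: -4v + 16. Dividing through by -4 gives the monic gcd v - 4.
Then lcm(f, g) = f·g / gcd(f, g); expanding and making the result monic gives the answer.

v^4 - 17v^3 + 106v^2 - 288v + 288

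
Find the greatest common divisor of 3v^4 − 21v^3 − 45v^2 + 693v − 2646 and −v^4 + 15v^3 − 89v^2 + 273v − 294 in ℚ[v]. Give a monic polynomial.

v^3 − 13v^2 + 63v − 147

Repeated division with remainder:
  3v^4 − 21v^3 − 45v^2 + 693v − 2646 = (−3)(−v^4 + 15v^3 − 89v^2 + 273v − 294) + (24v^3 − 312v^2 + 1512v − 3528)
  −v^4 + 15v^3 − 89v^2 + 273v − 294 = (−(1/24)v + 1/12)(24v^3 − 312v^2 + 1512v − 3528) + (0)
Last nonzero remainder: 24v^3 − 312v^2 + 1512v − 3528. Dividing through by 24 gives the monic gcd v^3 − 13v^2 + 63v − 147.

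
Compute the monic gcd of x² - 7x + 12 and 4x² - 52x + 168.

By polynomial division,
  x² - 7x + 12 = (1/4)(4x² - 52x + 168) + (6x - 30)
  4x² - 52x + 168 = ((2/3)x - 16/3)(6x - 30) + (8)
  6x - 30 = ((3/4)x - 15/4)(8) + (0)
The last nonzero remainder is the constant 8, so the polynomials are coprime and gcd = 1.

1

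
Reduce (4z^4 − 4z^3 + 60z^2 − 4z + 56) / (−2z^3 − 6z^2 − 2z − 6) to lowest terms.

(−2z^2 + 2z − 28)/(z + 3)

Repeated division with remainder:
  4z^4 − 4z^3 + 60z^2 − 4z + 56 = (−2z + 8)(−2z^3 − 6z^2 − 2z − 6) + (104z^2 + 104)
  −2z^3 − 6z^2 − 2z − 6 = (−(1/52)z − 3/52)(104z^2 + 104) + (0)
Last nonzero remainder: 104z^2 + 104. Dividing through by 104 gives the monic gcd z^2 + 1.
Cancel z^2 + 1 from numerator and denominator to get the reduced form.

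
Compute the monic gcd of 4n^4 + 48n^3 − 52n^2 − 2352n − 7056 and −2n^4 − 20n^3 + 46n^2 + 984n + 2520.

n^3 + 5n^2 − 48n − 252

Euclidean algorithm in ℚ[n]:
  4n^4 + 48n^3 − 52n^2 − 2352n − 7056 = (−2)(−2n^4 − 20n^3 + 46n^2 + 984n + 2520) + (8n^3 + 40n^2 − 384n − 2016)
  −2n^4 − 20n^3 + 46n^2 + 984n + 2520 = (−(1/4)n − 5/4)(8n^3 + 40n^2 − 384n − 2016) + (0)
Last nonzero remainder: 8n^3 + 40n^2 − 384n − 2016. Dividing through by 8 gives the monic gcd n^3 + 5n^2 − 48n − 252.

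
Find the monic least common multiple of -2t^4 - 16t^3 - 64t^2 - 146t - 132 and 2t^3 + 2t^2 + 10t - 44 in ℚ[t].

t^5 + 6t^4 + 16t^3 + 9t^2 - 80t - 132

Euclidean algorithm in ℚ[t]:
  -2t^4 - 16t^3 - 64t^2 - 146t - 132 = (-t - 7)(2t^3 + 2t^2 + 10t - 44) + (-40t^2 - 120t - 440)
  2t^3 + 2t^2 + 10t - 44 = (-(1/20)t + 1/10)(-40t^2 - 120t - 440) + (0)
Last nonzero remainder: -40t^2 - 120t - 440. Dividing through by -40 gives the monic gcd t^2 + 3t + 11.
Then lcm(f, g) = f·g / gcd(f, g); expanding and making the result monic gives the answer.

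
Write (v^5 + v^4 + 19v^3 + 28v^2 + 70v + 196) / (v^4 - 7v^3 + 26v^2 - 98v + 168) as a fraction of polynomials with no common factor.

(v^3 + v^2 + 5v + 14)/(v^2 - 7v + 12)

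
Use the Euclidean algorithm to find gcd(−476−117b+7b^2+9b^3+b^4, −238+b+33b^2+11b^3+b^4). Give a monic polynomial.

By polynomial division,
  b^4+9b^3+7b^2−117b−476 = (b^4+11b^3+33b^2+b−238) + (−2b^3−26b^2−118b−238)
  b^4+11b^3+33b^2+b−238 = (−(1/2)b+1)(−2b^3−26b^2−118b−238) + (0)
Last nonzero remainder: −2b^3−26b^2−118b−238. Dividing through by −2 gives the monic gcd b^3+13b^2+59b+119.

119+59b+13b^2+b^3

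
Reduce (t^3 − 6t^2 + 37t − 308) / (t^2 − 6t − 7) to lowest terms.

(t^2 + t + 44)/(t + 1)

Repeated division with remainder:
  t^3 − 6t^2 + 37t − 308 = (t)(t^2 − 6t − 7) + (44t − 308)
  t^2 − 6t − 7 = ((1/44)t + 1/44)(44t − 308) + (0)
Last nonzero remainder: 44t − 308. Dividing through by 44 gives the monic gcd t − 7.
Cancel t − 7 from numerator and denominator to get the reduced form.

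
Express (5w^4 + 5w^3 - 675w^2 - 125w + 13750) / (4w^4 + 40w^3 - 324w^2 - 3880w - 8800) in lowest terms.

(5w - 25)/(4w + 16)

Repeated division with remainder:
  5w^4 + 5w^3 - 675w^2 - 125w + 13750 = (5/4)(4w^4 + 40w^3 - 324w^2 - 3880w - 8800) + (-45w^3 - 270w^2 + 4725w + 24750)
  4w^4 + 40w^3 - 324w^2 - 3880w - 8800 = (-(4/45)w - 16/45)(-45w^3 - 270w^2 + 4725w + 24750) + (0)
Last nonzero remainder: -45w^3 - 270w^2 + 4725w + 24750. Dividing through by -45 gives the monic gcd w^3 + 6w^2 - 105w - 550.
Cancel w^3 + 6w^2 - 105w - 550 from numerator and denominator to get the reduced form.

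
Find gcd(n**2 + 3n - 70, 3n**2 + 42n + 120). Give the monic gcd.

Apply the Euclidean algorithm:
  n**2 + 3n - 70 = (1/3)(3n**2 + 42n + 120) + (-11n - 110)
  3n**2 + 42n + 120 = (-(3/11)n - 12/11)(-11n - 110) + (0)
Last nonzero remainder: -11n - 110. Dividing through by -11 gives the monic gcd n + 10.

n + 10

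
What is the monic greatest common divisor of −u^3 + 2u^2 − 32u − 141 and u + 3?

u + 3

Repeated division with remainder:
  −u^3 + 2u^2 − 32u − 141 = (−u^2 + 5u − 47)(u + 3) + (0)
The last nonzero remainder u + 3 is already monic.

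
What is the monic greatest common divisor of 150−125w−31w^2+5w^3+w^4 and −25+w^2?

Euclidean algorithm in ℚ[w]:
  w^4+5w^3−31w^2−125w+150 = (w^2+5w−6)(w^2−25) + (0)
The last nonzero remainder w^2−25 is already monic.

−25+w^2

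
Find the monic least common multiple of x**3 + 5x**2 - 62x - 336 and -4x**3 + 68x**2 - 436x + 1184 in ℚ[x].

Euclidean algorithm in ℚ[x]:
  x**3 + 5x**2 - 62x - 336 = (-1/4)(-4x**3 + 68x**2 - 436x + 1184) + (22x**2 - 171x - 40)
  -4x**3 + 68x**2 - 436x + 1184 = (-(2/11)x + 203/121)(22x**2 - 171x - 40) + (-(18923/121)x + 151384/121)
  22x**2 - 171x - 40 = (-(2662/18923)x - 605/18923)(-(18923/121)x + 151384/121) + (0)
Last nonzero remainder: -(18923/121)x + 151384/121. Dividing through by -18923/121 gives the monic gcd x - 8.
Then lcm(f, g) = f·g / gcd(f, g); expanding and making the result monic gives the answer.

x**5 - 4x**4 - 70x**3 + 407x**2 + 730x - 12432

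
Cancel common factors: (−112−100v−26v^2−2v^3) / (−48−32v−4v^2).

(28+11v+v^2)/(12+2v)

Repeated division with remainder:
  −2v^3−26v^2−100v−112 = ((1/2)v+5/2)(−4v^2−32v−48) + (4v+8)
  −4v^2−32v−48 = (−v−6)(4v+8) + (0)
Last nonzero remainder: 4v+8. Dividing through by 4 gives the monic gcd v+2.
Cancel v+2 from numerator and denominator to get the reduced form.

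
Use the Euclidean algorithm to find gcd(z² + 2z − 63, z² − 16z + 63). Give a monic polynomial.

Euclidean algorithm in ℚ[z]:
  z² + 2z − 63 = (z² − 16z + 63) + (18z − 126)
  z² − 16z + 63 = ((1/18)z − 1/2)(18z − 126) + (0)
Last nonzero remainder: 18z − 126. Dividing through by 18 gives the monic gcd z − 7.

z − 7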